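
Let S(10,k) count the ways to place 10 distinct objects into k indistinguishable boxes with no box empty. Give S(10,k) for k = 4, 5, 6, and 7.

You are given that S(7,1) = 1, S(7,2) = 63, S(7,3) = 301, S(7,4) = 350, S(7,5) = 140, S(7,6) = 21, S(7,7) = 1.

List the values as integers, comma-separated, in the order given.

34105, 42525, 22827, 5880

i=8: T(8,2)=1+2·63=127 | T(8,3)=63+3·301=966 | T(8,4)=301+4·350=1701 | T(8,5)=350+5·140=1050 | T(8,6)=140+6·21=266 | T(8,7)=21+7·1=28
i=9: T(9,3)=127+3·966=3025 | T(9,4)=966+4·1701=7770 | T(9,5)=1701+5·1050=6951 | T(9,6)=1050+6·266=2646 | T(9,7)=266+7·28=462
i=10: T(10,4)=3025+4·7770=34105 | T(10,5)=7770+5·6951=42525 | T(10,6)=6951+6·2646=22827 | T(10,7)=2646+7·462=5880
Read S(10,4) = 34105, S(10,5) = 42525, S(10,6) = 22827, S(10,7) = 5880.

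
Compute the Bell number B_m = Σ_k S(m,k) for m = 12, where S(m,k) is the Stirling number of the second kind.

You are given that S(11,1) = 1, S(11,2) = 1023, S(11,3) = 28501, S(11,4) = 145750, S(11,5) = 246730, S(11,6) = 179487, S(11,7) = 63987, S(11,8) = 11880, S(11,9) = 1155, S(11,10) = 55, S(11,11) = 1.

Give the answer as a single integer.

r12: T_12,1=1×1+0=1; T_12,2=2×1023+1=2047; T_12,3=3×28501+1023=86526; T_12,4=4×145750+28501=611501; T_12,5=5×246730+145750=1379400; T_12,6=6×179487+246730=1323652; T_12,7=7×63987+179487=627396; T_12,8=8×11880+63987=159027; T_12,9=9×1155+11880=22275; T_12,10=10×55+1155=1705; T_12,11=11×1+55=66; T_12,12=12×0+1=1
B_12 = ΣS(12,k) = 1+2047+86526+611501+1379400+1323652+627396+159027+22275+1705+66+1 = 4213597

4213597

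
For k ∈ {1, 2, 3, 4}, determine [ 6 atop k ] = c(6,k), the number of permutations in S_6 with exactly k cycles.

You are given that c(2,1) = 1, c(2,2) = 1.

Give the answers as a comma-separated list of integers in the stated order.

@3  (3,1):1·2+0→2, (3,2):1·2+1→3, (3,3):0·2+1→1
@4  (4,1):2·3+0→6, (4,2):3·3+2→11, (4,3):1·3+3→6, (4,4):0·3+1→1
@5  (5,1):6·4+0→24, (5,2):11·4+6→50, (5,3):6·4+11→35, (5,4):1·4+6→10
@6  (6,1):24·5+0→120, (6,2):50·5+24→274, (6,3):35·5+50→225, (6,4):10·5+35→85
Read c(6,1) = 120, c(6,2) = 274, c(6,3) = 225, c(6,4) = 85.

120, 274, 225, 85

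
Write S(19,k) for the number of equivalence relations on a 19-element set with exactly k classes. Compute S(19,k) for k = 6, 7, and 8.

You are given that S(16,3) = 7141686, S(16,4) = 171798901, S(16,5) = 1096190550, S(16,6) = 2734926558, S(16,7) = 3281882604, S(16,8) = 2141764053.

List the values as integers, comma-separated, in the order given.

693081601779, 1492924634839, 1709751003480

row 17: T[17][4]=4·171798901+7141686=694337290  T[17][5]=5·1096190550+171798901=5652751651  T[17][6]=6·2734926558+1096190550=17505749898  T[17][7]=7·3281882604+2734926558=25708104786  T[17][8]=8·2141764053+3281882604=20415995028
row 18: T[18][5]=5·5652751651+694337290=28958095545  T[18][6]=6·17505749898+5652751651=110687251039  T[18][7]=7·25708104786+17505749898=197462483400  T[18][8]=8·20415995028+25708104786=189036065010
row 19: T[19][6]=6·110687251039+28958095545=693081601779  T[19][7]=7·197462483400+110687251039=1492924634839  T[19][8]=8·189036065010+197462483400=1709751003480
Read S(19,6) = 693081601779, S(19,7) = 1492924634839, S(19,8) = 1709751003480.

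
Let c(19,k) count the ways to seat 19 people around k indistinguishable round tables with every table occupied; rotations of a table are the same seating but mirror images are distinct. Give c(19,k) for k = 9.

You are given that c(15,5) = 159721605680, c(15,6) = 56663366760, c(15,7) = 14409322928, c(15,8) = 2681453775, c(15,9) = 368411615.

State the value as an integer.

row 16: T[16][6]=15·56663366760+159721605680=1009672107080  T[16][7]=15·14409322928+56663366760=272803210680  T[16][8]=15·2681453775+14409322928=54631129553  T[16][9]=15·368411615+2681453775=8207628000
row 17: T[17][7]=16·272803210680+1009672107080=5374523477960  T[17][8]=16·54631129553+272803210680=1146901283528  T[17][9]=16·8207628000+54631129553=185953177553
row 18: T[18][8]=17·1146901283528+5374523477960=24871845297936  T[18][9]=17·185953177553+1146901283528=4308105301929
row 19: T[19][9]=18·4308105301929+24871845297936=102417740732658
Read c(19,9) = 102417740732658.

102417740732658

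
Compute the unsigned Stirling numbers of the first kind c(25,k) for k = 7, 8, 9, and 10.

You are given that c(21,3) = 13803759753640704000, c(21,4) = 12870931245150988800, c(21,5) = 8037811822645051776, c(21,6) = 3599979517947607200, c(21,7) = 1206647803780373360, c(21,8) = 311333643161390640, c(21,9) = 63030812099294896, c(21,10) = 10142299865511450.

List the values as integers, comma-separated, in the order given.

496910165055549644836800, 145901905527662649288000, 34218695959407148992880, 6508376179668146850000

r22: T_22,4=21×12870931245150988800+13803759753640704000=284093315901811468800; T_22,5=21×8037811822645051776+12870931245150988800=181664979520697076096; T_22,6=21×3599979517947607200+8037811822645051776=83637381699544802976; T_22,7=21×1206647803780373360+3599979517947607200=28939583397335447760; T_22,8=21×311333643161390640+1206647803780373360=7744654310169576800; T_22,9=21×63030812099294896+311333643161390640=1634980697246583456; T_22,10=21×10142299865511450+63030812099294896=276019109275035346
r23: T_23,5=22×181664979520697076096+284093315901811468800=4280722865357147142912; T_23,6=22×83637381699544802976+181664979520697076096=2021687376910682741568; T_23,7=22×28939583397335447760+83637381699544802976=720308216440924653696; T_23,8=22×7744654310169576800+28939583397335447760=199321978221066137360; T_23,9=22×1634980697246583456+7744654310169576800=43714229649594412832; T_23,10=22×276019109275035346+1634980697246583456=7707401101297361068
r24: T_24,6=23×2021687376910682741568+4280722865357147142912=50779532534302850198976; T_24,7=23×720308216440924653696+2021687376910682741568=18588776355051949776576; T_24,8=23×199321978221066137360+720308216440924653696=5304713715525445812976; T_24,9=23×43714229649594412832+199321978221066137360=1204749260161737632496; T_24,10=23×7707401101297361068+43714229649594412832=220984454979433717396
r25: T_25,7=24×18588776355051949776576+50779532534302850198976=496910165055549644836800; T_25,8=24×5304713715525445812976+18588776355051949776576=145901905527662649288000; T_25,9=24×1204749260161737632496+5304713715525445812976=34218695959407148992880; T_25,10=24×220984454979433717396+1204749260161737632496=6508376179668146850000
Read c(25,7) = 496910165055549644836800, c(25,8) = 145901905527662649288000, c(25,9) = 34218695959407148992880, c(25,10) = 6508376179668146850000.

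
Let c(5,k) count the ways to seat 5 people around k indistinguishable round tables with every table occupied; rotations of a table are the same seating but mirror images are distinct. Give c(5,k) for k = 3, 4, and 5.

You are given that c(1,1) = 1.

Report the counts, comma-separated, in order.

[2] T[2,1]:1*1+0=1 · T[2,2]:1*0+1=1
[3] T[3,1]:2*1+0=2 · T[3,2]:2*1+1=3 · T[3,3]:2*0+1=1
[4] T[4,2]:3*3+2=11 · T[4,3]:3*1+3=6 · T[4,4]:3*0+1=1
[5] T[5,3]:4*6+11=35 · T[5,4]:4*1+6=10 · T[5,5]:4*0+1=1
Read c(5,3) = 35, c(5,4) = 10, c(5,5) = 1.

35, 10, 1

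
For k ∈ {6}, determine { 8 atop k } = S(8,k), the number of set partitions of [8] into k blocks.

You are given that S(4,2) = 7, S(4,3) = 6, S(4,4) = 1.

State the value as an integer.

i=5: T(5,3)=7+3·6=25 | T(5,4)=6+4·1=10 | T(5,5)=1+5·0=1
i=6: T(6,4)=25+4·10=65 | T(6,5)=10+5·1=15 | T(6,6)=1+6·0=1
i=7: T(7,5)=65+5·15=140 | T(7,6)=15+6·1=21
i=8: T(8,6)=140+6·21=266
Read S(8,6) = 266.

266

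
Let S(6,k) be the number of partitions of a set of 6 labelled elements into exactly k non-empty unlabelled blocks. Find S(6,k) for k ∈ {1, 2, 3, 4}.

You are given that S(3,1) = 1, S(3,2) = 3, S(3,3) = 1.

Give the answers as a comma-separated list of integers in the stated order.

r4: T_4,1=1×1+0=1; T_4,2=2×3+1=7; T_4,3=3×1+3=6; T_4,4=4×0+1=1
r5: T_5,1=1×1+0=1; T_5,2=2×7+1=15; T_5,3=3×6+7=25; T_5,4=4×1+6=10
r6: T_6,1=1×1+0=1; T_6,2=2×15+1=31; T_6,3=3×25+15=90; T_6,4=4×10+25=65
Read S(6,1) = 1, S(6,2) = 31, S(6,3) = 90, S(6,4) = 65.

1, 31, 90, 65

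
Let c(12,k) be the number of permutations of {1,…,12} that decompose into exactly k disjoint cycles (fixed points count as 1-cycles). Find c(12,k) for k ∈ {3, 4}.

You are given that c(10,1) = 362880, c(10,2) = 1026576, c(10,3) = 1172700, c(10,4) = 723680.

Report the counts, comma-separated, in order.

@11  (11,2):1026576·10+362880→10628640, (11,3):1172700·10+1026576→12753576, (11,4):723680·10+1172700→8409500
@12  (12,3):12753576·11+10628640→150917976, (12,4):8409500·11+12753576→105258076
Read c(12,3) = 150917976, c(12,4) = 105258076.

150917976, 105258076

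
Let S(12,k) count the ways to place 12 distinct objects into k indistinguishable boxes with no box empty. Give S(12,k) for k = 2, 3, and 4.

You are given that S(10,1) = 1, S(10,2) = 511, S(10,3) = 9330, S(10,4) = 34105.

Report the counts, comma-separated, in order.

row 11: T[11][1]=1·1+0=1  T[11][2]=2·511+1=1023  T[11][3]=3·9330+511=28501  T[11][4]=4·34105+9330=145750
row 12: T[12][2]=2·1023+1=2047  T[12][3]=3·28501+1023=86526  T[12][4]=4·145750+28501=611501
Read S(12,2) = 2047, S(12,3) = 86526, S(12,4) = 611501.

2047, 86526, 611501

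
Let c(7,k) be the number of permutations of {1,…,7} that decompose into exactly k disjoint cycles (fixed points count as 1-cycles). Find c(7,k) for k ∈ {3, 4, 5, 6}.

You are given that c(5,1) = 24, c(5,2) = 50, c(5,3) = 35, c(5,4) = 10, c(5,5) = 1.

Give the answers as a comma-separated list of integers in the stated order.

i=6: T(6,2)=24+5·50=274 | T(6,3)=50+5·35=225 | T(6,4)=35+5·10=85 | T(6,5)=10+5·1=15 | T(6,6)=1+5·0=1
i=7: T(7,3)=274+6·225=1624 | T(7,4)=225+6·85=735 | T(7,5)=85+6·15=175 | T(7,6)=15+6·1=21
Read c(7,3) = 1624, c(7,4) = 735, c(7,5) = 175, c(7,6) = 21.

1624, 735, 175, 21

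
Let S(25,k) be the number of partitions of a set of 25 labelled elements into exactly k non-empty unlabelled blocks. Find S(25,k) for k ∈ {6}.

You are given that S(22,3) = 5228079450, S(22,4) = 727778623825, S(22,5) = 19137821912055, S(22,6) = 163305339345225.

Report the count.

@23  (23,4):727778623825·4+5228079450→2916342574750, (23,5):19137821912055·5+727778623825→96416888184100, (23,6):163305339345225·6+19137821912055→998969857983405
@24  (24,5):96416888184100·5+2916342574750→485000783495250, (24,6):998969857983405·6+96416888184100→6090236036084530
@25  (25,6):6090236036084530·6+485000783495250→37026417000002430
Read S(25,6) = 37026417000002430.

37026417000002430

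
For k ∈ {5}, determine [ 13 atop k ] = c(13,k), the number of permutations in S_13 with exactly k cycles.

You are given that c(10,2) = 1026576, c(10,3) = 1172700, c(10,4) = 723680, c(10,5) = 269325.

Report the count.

r11: T_11,3=10×1172700+1026576=12753576; T_11,4=10×723680+1172700=8409500; T_11,5=10×269325+723680=3416930
r12: T_12,4=11×8409500+12753576=105258076; T_12,5=11×3416930+8409500=45995730
r13: T_13,5=12×45995730+105258076=657206836
Read c(13,5) = 657206836.

657206836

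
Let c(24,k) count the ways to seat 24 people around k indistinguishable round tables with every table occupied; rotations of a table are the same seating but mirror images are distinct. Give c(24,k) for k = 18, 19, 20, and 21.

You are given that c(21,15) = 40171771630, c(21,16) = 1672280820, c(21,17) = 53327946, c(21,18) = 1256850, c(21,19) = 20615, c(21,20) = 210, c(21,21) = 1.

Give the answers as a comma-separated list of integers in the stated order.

241276443496, 7234669596, 168423871, 2932776

i=22: T(22,16)=40171771630+21·1672280820=75289668850 | T(22,17)=1672280820+21·53327946=2792167686 | T(22,18)=53327946+21·1256850=79721796 | T(22,19)=1256850+21·20615=1689765 | T(22,20)=20615+21·210=25025 | T(22,21)=210+21·1=231
i=23: T(23,17)=75289668850+22·2792167686=136717357942 | T(23,18)=2792167686+22·79721796=4546047198 | T(23,19)=79721796+22·1689765=116896626 | T(23,20)=1689765+22·25025=2240315 | T(23,21)=25025+22·231=30107
i=24: T(24,18)=136717357942+23·4546047198=241276443496 | T(24,19)=4546047198+23·116896626=7234669596 | T(24,20)=116896626+23·2240315=168423871 | T(24,21)=2240315+23·30107=2932776
Read c(24,18) = 241276443496, c(24,19) = 7234669596, c(24,20) = 168423871, c(24,21) = 2932776.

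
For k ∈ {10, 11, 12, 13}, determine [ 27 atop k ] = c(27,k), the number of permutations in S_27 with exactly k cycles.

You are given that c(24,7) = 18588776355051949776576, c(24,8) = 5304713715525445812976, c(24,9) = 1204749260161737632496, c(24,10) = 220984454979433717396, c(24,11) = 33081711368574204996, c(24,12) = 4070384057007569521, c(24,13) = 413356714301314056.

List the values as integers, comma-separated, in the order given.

@25  (25,8):5304713715525445812976·24+18588776355051949776576→145901905527662649288000, (25,9):1204749260161737632496·24+5304713715525445812976→34218695959407148992880, (25,10):220984454979433717396·24+1204749260161737632496→6508376179668146850000, (25,11):33081711368574204996·24+220984454979433717396→1014945527825214637300, (25,12):4070384057007569521·24+33081711368574204996→130770928736755873500, (25,13):413356714301314056·24+4070384057007569521→13990945200239106865
@26  (26,9):34218695959407148992880·25+145901905527662649288000→1001369304512841374110000, (26,10):6508376179668146850000·25+34218695959407148992880→196928100451110820242880, (26,11):1014945527825214637300·25+6508376179668146850000→31882014375298512782500, (26,12):130770928736755873500·25+1014945527825214637300→4284218746244111474800, (26,13):13990945200239106865·25+130770928736755873500→480544558742733545125
@27  (27,10):196928100451110820242880·26+1001369304512841374110000→6121499916241722700424880, (27,11):31882014375298512782500·26+196928100451110820242880→1025860474208872152587880, (27,12):4284218746244111474800·26+31882014375298512782500→143271701777645411127300, (27,13):480544558742733545125·26+4284218746244111474800→16778377273555183648050
Read c(27,10) = 6121499916241722700424880, c(27,11) = 1025860474208872152587880, c(27,12) = 143271701777645411127300, c(27,13) = 16778377273555183648050.

6121499916241722700424880, 1025860474208872152587880, 143271701777645411127300, 16778377273555183648050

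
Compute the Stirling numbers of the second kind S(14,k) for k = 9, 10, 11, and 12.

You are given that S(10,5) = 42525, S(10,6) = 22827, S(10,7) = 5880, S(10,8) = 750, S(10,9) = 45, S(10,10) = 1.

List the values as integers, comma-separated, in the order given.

row 11: T[11][6]=6·22827+42525=179487  T[11][7]=7·5880+22827=63987  T[11][8]=8·750+5880=11880  T[11][9]=9·45+750=1155  T[11][10]=10·1+45=55  T[11][11]=11·0+1=1
row 12: T[12][7]=7·63987+179487=627396  T[12][8]=8·11880+63987=159027  T[12][9]=9·1155+11880=22275  T[12][10]=10·55+1155=1705  T[12][11]=11·1+55=66  T[12][12]=12·0+1=1
row 13: T[13][8]=8·159027+627396=1899612  T[13][9]=9·22275+159027=359502  T[13][10]=10·1705+22275=39325  T[13][11]=11·66+1705=2431  T[13][12]=12·1+66=78
row 14: T[14][9]=9·359502+1899612=5135130  T[14][10]=10·39325+359502=752752  T[14][11]=11·2431+39325=66066  T[14][12]=12·78+2431=3367
Read S(14,9) = 5135130, S(14,10) = 752752, S(14,11) = 66066, S(14,12) = 3367.

5135130, 752752, 66066, 3367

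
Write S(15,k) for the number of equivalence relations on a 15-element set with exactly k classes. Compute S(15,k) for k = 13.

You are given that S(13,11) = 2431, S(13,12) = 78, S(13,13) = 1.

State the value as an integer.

r14: T_14,12=12×78+2431=3367; T_14,13=13×1+78=91
r15: T_15,13=13×91+3367=4550
Read S(15,13) = 4550.

4550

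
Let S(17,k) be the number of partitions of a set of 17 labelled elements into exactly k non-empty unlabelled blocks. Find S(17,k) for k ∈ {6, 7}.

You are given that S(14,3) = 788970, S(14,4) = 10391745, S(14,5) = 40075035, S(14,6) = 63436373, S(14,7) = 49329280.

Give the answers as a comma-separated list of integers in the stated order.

row 15: T[15][4]=4·10391745+788970=42355950  T[15][5]=5·40075035+10391745=210766920  T[15][6]=6·63436373+40075035=420693273  T[15][7]=7·49329280+63436373=408741333
row 16: T[16][5]=5·210766920+42355950=1096190550  T[16][6]=6·420693273+210766920=2734926558  T[16][7]=7·408741333+420693273=3281882604
row 17: T[17][6]=6·2734926558+1096190550=17505749898  T[17][7]=7·3281882604+2734926558=25708104786
Read S(17,6) = 17505749898, S(17,7) = 25708104786.

17505749898, 25708104786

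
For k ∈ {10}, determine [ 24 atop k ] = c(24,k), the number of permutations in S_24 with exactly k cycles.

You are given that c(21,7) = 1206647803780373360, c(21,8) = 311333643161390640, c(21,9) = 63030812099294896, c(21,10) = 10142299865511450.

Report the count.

220984454979433717396

[22] T[22,8]:21*311333643161390640+1206647803780373360=7744654310169576800 · T[22,9]:21*63030812099294896+311333643161390640=1634980697246583456 · T[22,10]:21*10142299865511450+63030812099294896=276019109275035346
[23] T[23,9]:22*1634980697246583456+7744654310169576800=43714229649594412832 · T[23,10]:22*276019109275035346+1634980697246583456=7707401101297361068
[24] T[24,10]:23*7707401101297361068+43714229649594412832=220984454979433717396
Read c(24,10) = 220984454979433717396.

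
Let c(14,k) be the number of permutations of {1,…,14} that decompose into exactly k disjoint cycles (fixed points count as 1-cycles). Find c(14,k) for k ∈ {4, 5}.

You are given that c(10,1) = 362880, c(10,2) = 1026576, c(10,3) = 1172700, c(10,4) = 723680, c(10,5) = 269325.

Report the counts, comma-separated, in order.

@11  (11,1):362880·10+0→3628800, (11,2):1026576·10+362880→10628640, (11,3):1172700·10+1026576→12753576, (11,4):723680·10+1172700→8409500, (11,5):269325·10+723680→3416930
@12  (12,2):10628640·11+3628800→120543840, (12,3):12753576·11+10628640→150917976, (12,4):8409500·11+12753576→105258076, (12,5):3416930·11+8409500→45995730
@13  (13,3):150917976·12+120543840→1931559552, (13,4):105258076·12+150917976→1414014888, (13,5):45995730·12+105258076→657206836
@14  (14,4):1414014888·13+1931559552→20313753096, (14,5):657206836·13+1414014888→9957703756
Read c(14,4) = 20313753096, c(14,5) = 9957703756.

20313753096, 9957703756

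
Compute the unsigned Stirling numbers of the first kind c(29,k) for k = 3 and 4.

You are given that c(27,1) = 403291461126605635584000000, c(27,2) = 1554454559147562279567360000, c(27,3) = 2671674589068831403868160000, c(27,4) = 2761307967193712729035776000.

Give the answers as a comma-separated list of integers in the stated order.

2105684281550279072336117760000, 2236045380156380112643362816000

[28] T[28,2]:27*1554454559147562279567360000+403291461126605635584000000=42373564558110787183902720000 · T[28,3]:27*2671674589068831403868160000+1554454559147562279567360000=73689668464006010184007680000 · T[28,4]:27*2761307967193712729035776000+2671674589068831403868160000=77226989703299075087834112000
[29] T[29,3]:28*73689668464006010184007680000+42373564558110787183902720000=2105684281550279072336117760000 · T[29,4]:28*77226989703299075087834112000+73689668464006010184007680000=2236045380156380112643362816000
Read c(29,3) = 2105684281550279072336117760000, c(29,4) = 2236045380156380112643362816000.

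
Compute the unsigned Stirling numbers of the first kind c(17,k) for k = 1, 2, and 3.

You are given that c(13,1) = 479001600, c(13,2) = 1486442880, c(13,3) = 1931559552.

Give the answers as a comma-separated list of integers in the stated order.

20922789888000, 70734282393600, 102992244837120

r14: T_14,1=13×479001600+0=6227020800; T_14,2=13×1486442880+479001600=19802759040; T_14,3=13×1931559552+1486442880=26596717056
r15: T_15,1=14×6227020800+0=87178291200; T_15,2=14×19802759040+6227020800=283465647360; T_15,3=14×26596717056+19802759040=392156797824
r16: T_16,1=15×87178291200+0=1307674368000; T_16,2=15×283465647360+87178291200=4339163001600; T_16,3=15×392156797824+283465647360=6165817614720
r17: T_17,1=16×1307674368000+0=20922789888000; T_17,2=16×4339163001600+1307674368000=70734282393600; T_17,3=16×6165817614720+4339163001600=102992244837120
Read c(17,1) = 20922789888000, c(17,2) = 70734282393600, c(17,3) = 102992244837120.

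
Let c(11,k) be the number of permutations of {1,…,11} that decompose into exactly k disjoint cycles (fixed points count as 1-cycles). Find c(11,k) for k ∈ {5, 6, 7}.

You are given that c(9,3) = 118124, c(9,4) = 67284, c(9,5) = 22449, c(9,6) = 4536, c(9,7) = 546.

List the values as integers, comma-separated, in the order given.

3416930, 902055, 157773

[10] T[10,4]:9*67284+118124=723680 · T[10,5]:9*22449+67284=269325 · T[10,6]:9*4536+22449=63273 · T[10,7]:9*546+4536=9450
[11] T[11,5]:10*269325+723680=3416930 · T[11,6]:10*63273+269325=902055 · T[11,7]:10*9450+63273=157773
Read c(11,5) = 3416930, c(11,6) = 902055, c(11,7) = 157773.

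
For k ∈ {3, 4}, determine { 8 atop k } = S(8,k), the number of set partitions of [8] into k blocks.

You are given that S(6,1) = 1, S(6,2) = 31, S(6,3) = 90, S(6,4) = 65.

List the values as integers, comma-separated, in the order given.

966, 1701

i=7: T(7,2)=1+2·31=63 | T(7,3)=31+3·90=301 | T(7,4)=90+4·65=350
i=8: T(8,3)=63+3·301=966 | T(8,4)=301+4·350=1701
Read S(8,3) = 966, S(8,4) = 1701.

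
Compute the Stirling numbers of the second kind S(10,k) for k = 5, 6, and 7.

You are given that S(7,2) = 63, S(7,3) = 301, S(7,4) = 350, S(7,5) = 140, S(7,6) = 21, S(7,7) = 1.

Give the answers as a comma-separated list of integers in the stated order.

42525, 22827, 5880

i=8: T(8,3)=63+3·301=966 | T(8,4)=301+4·350=1701 | T(8,5)=350+5·140=1050 | T(8,6)=140+6·21=266 | T(8,7)=21+7·1=28
i=9: T(9,4)=966+4·1701=7770 | T(9,5)=1701+5·1050=6951 | T(9,6)=1050+6·266=2646 | T(9,7)=266+7·28=462
i=10: T(10,5)=7770+5·6951=42525 | T(10,6)=6951+6·2646=22827 | T(10,7)=2646+7·462=5880
Read S(10,5) = 42525, S(10,6) = 22827, S(10,7) = 5880.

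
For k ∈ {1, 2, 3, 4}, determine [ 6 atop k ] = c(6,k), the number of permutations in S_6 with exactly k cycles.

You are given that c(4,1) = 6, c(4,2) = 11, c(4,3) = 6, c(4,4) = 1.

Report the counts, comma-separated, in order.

r5: T_5,1=4×6+0=24; T_5,2=4×11+6=50; T_5,3=4×6+11=35; T_5,4=4×1+6=10
r6: T_6,1=5×24+0=120; T_6,2=5×50+24=274; T_6,3=5×35+50=225; T_6,4=5×10+35=85
Read c(6,1) = 120, c(6,2) = 274, c(6,3) = 225, c(6,4) = 85.

120, 274, 225, 85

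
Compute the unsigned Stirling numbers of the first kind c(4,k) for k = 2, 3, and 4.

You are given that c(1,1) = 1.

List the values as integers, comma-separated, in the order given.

11, 6, 1

[2] T[2,1]:1*1+0=1 · T[2,2]:1*0+1=1
[3] T[3,1]:2*1+0=2 · T[3,2]:2*1+1=3 · T[3,3]:2*0+1=1
[4] T[4,2]:3*3+2=11 · T[4,3]:3*1+3=6 · T[4,4]:3*0+1=1
Read c(4,2) = 11, c(4,3) = 6, c(4,4) = 1.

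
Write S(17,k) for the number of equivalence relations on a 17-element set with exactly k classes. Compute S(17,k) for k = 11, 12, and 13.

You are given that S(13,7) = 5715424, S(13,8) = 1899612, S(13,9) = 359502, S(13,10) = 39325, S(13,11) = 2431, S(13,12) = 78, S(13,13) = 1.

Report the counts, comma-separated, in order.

512060978, 62022324, 4910178

i=14: T(14,8)=5715424+8·1899612=20912320 | T(14,9)=1899612+9·359502=5135130 | T(14,10)=359502+10·39325=752752 | T(14,11)=39325+11·2431=66066 | T(14,12)=2431+12·78=3367 | T(14,13)=78+13·1=91
i=15: T(15,9)=20912320+9·5135130=67128490 | T(15,10)=5135130+10·752752=12662650 | T(15,11)=752752+11·66066=1479478 | T(15,12)=66066+12·3367=106470 | T(15,13)=3367+13·91=4550
i=16: T(16,10)=67128490+10·12662650=193754990 | T(16,11)=12662650+11·1479478=28936908 | T(16,12)=1479478+12·106470=2757118 | T(16,13)=106470+13·4550=165620
i=17: T(17,11)=193754990+11·28936908=512060978 | T(17,12)=28936908+12·2757118=62022324 | T(17,13)=2757118+13·165620=4910178
Read S(17,11) = 512060978, S(17,12) = 62022324, S(17,13) = 4910178.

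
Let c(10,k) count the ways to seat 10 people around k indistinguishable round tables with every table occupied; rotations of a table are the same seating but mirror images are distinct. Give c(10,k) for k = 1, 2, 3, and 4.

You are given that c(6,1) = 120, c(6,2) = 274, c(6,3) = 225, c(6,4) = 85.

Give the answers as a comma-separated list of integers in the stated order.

row 7: T[7][1]=6·120+0=720  T[7][2]=6·274+120=1764  T[7][3]=6·225+274=1624  T[7][4]=6·85+225=735
row 8: T[8][1]=7·720+0=5040  T[8][2]=7·1764+720=13068  T[8][3]=7·1624+1764=13132  T[8][4]=7·735+1624=6769
row 9: T[9][1]=8·5040+0=40320  T[9][2]=8·13068+5040=109584  T[9][3]=8·13132+13068=118124  T[9][4]=8·6769+13132=67284
row 10: T[10][1]=9·40320+0=362880  T[10][2]=9·109584+40320=1026576  T[10][3]=9·118124+109584=1172700  T[10][4]=9·67284+118124=723680
Read c(10,1) = 362880, c(10,2) = 1026576, c(10,3) = 1172700, c(10,4) = 723680.

362880, 1026576, 1172700, 723680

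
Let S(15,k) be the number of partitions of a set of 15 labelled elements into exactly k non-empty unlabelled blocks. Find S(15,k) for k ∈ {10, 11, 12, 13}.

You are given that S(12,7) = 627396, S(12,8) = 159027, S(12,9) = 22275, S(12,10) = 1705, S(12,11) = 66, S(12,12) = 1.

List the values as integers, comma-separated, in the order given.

@13  (13,8):159027·8+627396→1899612, (13,9):22275·9+159027→359502, (13,10):1705·10+22275→39325, (13,11):66·11+1705→2431, (13,12):1·12+66→78, (13,13):0·13+1→1
@14  (14,9):359502·9+1899612→5135130, (14,10):39325·10+359502→752752, (14,11):2431·11+39325→66066, (14,12):78·12+2431→3367, (14,13):1·13+78→91
@15  (15,10):752752·10+5135130→12662650, (15,11):66066·11+752752→1479478, (15,12):3367·12+66066→106470, (15,13):91·13+3367→4550
Read S(15,10) = 12662650, S(15,11) = 1479478, S(15,12) = 106470, S(15,13) = 4550.

12662650, 1479478, 106470, 4550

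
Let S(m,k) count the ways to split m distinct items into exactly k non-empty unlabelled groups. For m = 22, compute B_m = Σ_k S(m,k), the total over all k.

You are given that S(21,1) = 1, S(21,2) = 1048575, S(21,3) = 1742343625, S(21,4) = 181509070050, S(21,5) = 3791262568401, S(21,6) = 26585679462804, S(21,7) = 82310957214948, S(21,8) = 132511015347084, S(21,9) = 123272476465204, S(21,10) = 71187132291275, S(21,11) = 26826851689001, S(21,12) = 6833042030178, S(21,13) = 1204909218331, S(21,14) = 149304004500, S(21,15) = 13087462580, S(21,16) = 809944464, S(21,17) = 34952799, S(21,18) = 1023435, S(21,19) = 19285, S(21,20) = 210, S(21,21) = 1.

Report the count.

row 22: T[22][1]=1·1+0=1  T[22][2]=2·1048575+1=2097151  T[22][3]=3·1742343625+1048575=5228079450  T[22][4]=4·181509070050+1742343625=727778623825  T[22][5]=5·3791262568401+181509070050=19137821912055  T[22][6]=6·26585679462804+3791262568401=163305339345225  T[22][7]=7·82310957214948+26585679462804=602762379967440  T[22][8]=8·132511015347084+82310957214948=1142399079991620  T[22][9]=9·123272476465204+132511015347084=1241963303533920  T[22][10]=10·71187132291275+123272476465204=835143799377954  T[22][11]=11·26826851689001+71187132291275=366282500870286  T[22][12]=12·6833042030178+26826851689001=108823356051137  T[22][13]=13·1204909218331+6833042030178=22496861868481  T[22][14]=14·149304004500+1204909218331=3295165281331  T[22][15]=15·13087462580+149304004500=345615943200  T[22][16]=16·809944464+13087462580=26046574004  T[22][17]=17·34952799+809944464=1404142047  T[22][18]=18·1023435+34952799=53374629  T[22][19]=19·19285+1023435=1389850  T[22][20]=20·210+19285=23485  T[22][21]=21·1+210=231  T[22][22]=22·0+1=1
B_22 = ΣS(22,k) = 1+2097151+5228079450+727778623825+19137821912055+163305339345225+602762379967440+1142399079991620+1241963303533920+835143799377954+366282500870286+108823356051137+22496861868481+3295165281331+345615943200+26046574004+1404142047+53374629+1389850+23485+231+1 = 4506715738447323

4506715738447323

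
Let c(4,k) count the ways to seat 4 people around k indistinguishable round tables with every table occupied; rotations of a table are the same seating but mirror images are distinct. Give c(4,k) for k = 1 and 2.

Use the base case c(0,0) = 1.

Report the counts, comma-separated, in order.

6, 11

@1  (1,1):0·0+1→1
@2  (2,1):1·1+0→1, (2,2):0·1+1→1
@3  (3,1):1·2+0→2, (3,2):1·2+1→3
@4  (4,1):2·3+0→6, (4,2):3·3+2→11
Read c(4,1) = 6, c(4,2) = 11.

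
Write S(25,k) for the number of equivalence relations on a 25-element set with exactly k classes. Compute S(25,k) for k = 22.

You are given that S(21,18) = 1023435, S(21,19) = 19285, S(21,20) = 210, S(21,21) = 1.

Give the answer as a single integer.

3200450

@22  (22,19):19285·19+1023435→1389850, (22,20):210·20+19285→23485, (22,21):1·21+210→231, (22,22):0·22+1→1
@23  (23,20):23485·20+1389850→1859550, (23,21):231·21+23485→28336, (23,22):1·22+231→253
@24  (24,21):28336·21+1859550→2454606, (24,22):253·22+28336→33902
@25  (25,22):33902·22+2454606→3200450
Read S(25,22) = 3200450.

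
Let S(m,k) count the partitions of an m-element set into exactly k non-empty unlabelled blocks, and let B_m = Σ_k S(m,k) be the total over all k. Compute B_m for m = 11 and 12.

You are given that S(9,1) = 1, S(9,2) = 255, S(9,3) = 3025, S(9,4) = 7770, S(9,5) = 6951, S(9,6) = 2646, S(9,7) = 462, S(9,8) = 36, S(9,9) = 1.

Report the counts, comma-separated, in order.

i=10: T(10,1)=0+1·1=1 | T(10,2)=1+2·255=511 | T(10,3)=255+3·3025=9330 | T(10,4)=3025+4·7770=34105 | T(10,5)=7770+5·6951=42525 | T(10,6)=6951+6·2646=22827 | T(10,7)=2646+7·462=5880 | T(10,8)=462+8·36=750 | T(10,9)=36+9·1=45 | T(10,10)=1+10·0=1
i=11: T(11,1)=0+1·1=1 | T(11,2)=1+2·511=1023 | T(11,3)=511+3·9330=28501 | T(11,4)=9330+4·34105=145750 | T(11,5)=34105+5·42525=246730 | T(11,6)=42525+6·22827=179487 | T(11,7)=22827+7·5880=63987 | T(11,8)=5880+8·750=11880 | T(11,9)=750+9·45=1155 | T(11,10)=45+10·1=55 | T(11,11)=1+11·0=1
i=12: T(12,1)=0+1·1=1 | T(12,2)=1+2·1023=2047 | T(12,3)=1023+3·28501=86526 | T(12,4)=28501+4·145750=611501 | T(12,5)=145750+5·246730=1379400 | T(12,6)=246730+6·179487=1323652 | T(12,7)=179487+7·63987=627396 | T(12,8)=63987+8·11880=159027 | T(12,9)=11880+9·1155=22275 | T(12,10)=1155+10·55=1705 | T(12,11)=55+11·1=66 | T(12,12)=1+12·0=1
B_11 = ΣS(11,k) = 1+1023+28501+145750+246730+179487+63987+11880+1155+55+1 = 678570
B_12 = ΣS(12,k) = 1+2047+86526+611501+1379400+1323652+627396+159027+22275+1705+66+1 = 4213597

678570, 4213597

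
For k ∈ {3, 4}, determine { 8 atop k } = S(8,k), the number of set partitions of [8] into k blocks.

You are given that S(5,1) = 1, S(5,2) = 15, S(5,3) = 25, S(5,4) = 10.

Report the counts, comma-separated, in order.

966, 1701

row 6: T[6][1]=1·1+0=1  T[6][2]=2·15+1=31  T[6][3]=3·25+15=90  T[6][4]=4·10+25=65
row 7: T[7][2]=2·31+1=63  T[7][3]=3·90+31=301  T[7][4]=4·65+90=350
row 8: T[8][3]=3·301+63=966  T[8][4]=4·350+301=1701
Read S(8,3) = 966, S(8,4) = 1701.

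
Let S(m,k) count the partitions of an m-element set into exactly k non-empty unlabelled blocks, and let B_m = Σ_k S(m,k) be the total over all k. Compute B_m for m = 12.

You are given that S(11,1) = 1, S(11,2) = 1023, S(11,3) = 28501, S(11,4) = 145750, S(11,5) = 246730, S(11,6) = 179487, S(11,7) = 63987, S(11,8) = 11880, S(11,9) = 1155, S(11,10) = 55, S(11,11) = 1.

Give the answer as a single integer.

4213597

@12  (12,1):1·1+0→1, (12,2):1023·2+1→2047, (12,3):28501·3+1023→86526, (12,4):145750·4+28501→611501, (12,5):246730·5+145750→1379400, (12,6):179487·6+246730→1323652, (12,7):63987·7+179487→627396, (12,8):11880·8+63987→159027, (12,9):1155·9+11880→22275, (12,10):55·10+1155→1705, (12,11):1·11+55→66, (12,12):0·12+1→1
B_12 = ΣS(12,k) = 1+2047+86526+611501+1379400+1323652+627396+159027+22275+1705+66+1 = 4213597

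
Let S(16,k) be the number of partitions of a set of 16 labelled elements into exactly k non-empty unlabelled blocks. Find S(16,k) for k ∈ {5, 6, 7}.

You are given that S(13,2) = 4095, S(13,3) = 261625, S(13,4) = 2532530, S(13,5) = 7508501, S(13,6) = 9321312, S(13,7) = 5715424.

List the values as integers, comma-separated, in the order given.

i=14: T(14,3)=4095+3·261625=788970 | T(14,4)=261625+4·2532530=10391745 | T(14,5)=2532530+5·7508501=40075035 | T(14,6)=7508501+6·9321312=63436373 | T(14,7)=9321312+7·5715424=49329280
i=15: T(15,4)=788970+4·10391745=42355950 | T(15,5)=10391745+5·40075035=210766920 | T(15,6)=40075035+6·63436373=420693273 | T(15,7)=63436373+7·49329280=408741333
i=16: T(16,5)=42355950+5·210766920=1096190550 | T(16,6)=210766920+6·420693273=2734926558 | T(16,7)=420693273+7·408741333=3281882604
Read S(16,5) = 1096190550, S(16,6) = 2734926558, S(16,7) = 3281882604.

1096190550, 2734926558, 3281882604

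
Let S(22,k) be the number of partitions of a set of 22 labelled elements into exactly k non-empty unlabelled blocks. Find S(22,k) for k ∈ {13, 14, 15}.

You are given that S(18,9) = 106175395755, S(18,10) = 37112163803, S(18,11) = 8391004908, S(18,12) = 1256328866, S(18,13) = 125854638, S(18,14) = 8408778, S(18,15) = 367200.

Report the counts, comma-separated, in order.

22496861868481, 3295165281331, 345615943200

@19  (19,10):37112163803·10+106175395755→477297033785, (19,11):8391004908·11+37112163803→129413217791, (19,12):1256328866·12+8391004908→23466951300, (19,13):125854638·13+1256328866→2892439160, (19,14):8408778·14+125854638→243577530, (19,15):367200·15+8408778→13916778
@20  (20,11):129413217791·11+477297033785→1900842429486, (20,12):23466951300·12+129413217791→411016633391, (20,13):2892439160·13+23466951300→61068660380, (20,14):243577530·14+2892439160→6302524580, (20,15):13916778·15+243577530→452329200
@21  (21,12):411016633391·12+1900842429486→6833042030178, (21,13):61068660380·13+411016633391→1204909218331, (21,14):6302524580·14+61068660380→149304004500, (21,15):452329200·15+6302524580→13087462580
@22  (22,13):1204909218331·13+6833042030178→22496861868481, (22,14):149304004500·14+1204909218331→3295165281331, (22,15):13087462580·15+149304004500→345615943200
Read S(22,13) = 22496861868481, S(22,14) = 3295165281331, S(22,15) = 345615943200.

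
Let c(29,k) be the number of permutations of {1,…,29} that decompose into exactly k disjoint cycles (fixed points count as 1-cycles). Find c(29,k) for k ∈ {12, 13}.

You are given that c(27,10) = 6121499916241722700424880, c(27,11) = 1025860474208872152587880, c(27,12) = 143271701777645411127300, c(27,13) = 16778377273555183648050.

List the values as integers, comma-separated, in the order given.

r28: T_28,11=27×1025860474208872152587880+6121499916241722700424880=33819732719881270820297640; T_28,12=27×143271701777645411127300+1025860474208872152587880=4894196422205298253024980; T_28,13=27×16778377273555183648050+143271701777645411127300=596287888163635369624650
r29: T_29,12=28×4894196422205298253024980+33819732719881270820297640=170857232541629621904997080; T_29,13=28×596287888163635369624650+4894196422205298253024980=21590257290787088602515180
Read c(29,12) = 170857232541629621904997080, c(29,13) = 21590257290787088602515180.

170857232541629621904997080, 21590257290787088602515180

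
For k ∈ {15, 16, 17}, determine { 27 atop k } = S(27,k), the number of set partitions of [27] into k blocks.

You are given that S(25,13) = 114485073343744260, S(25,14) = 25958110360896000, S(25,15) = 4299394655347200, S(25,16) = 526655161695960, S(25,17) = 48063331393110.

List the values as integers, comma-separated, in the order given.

1834634071262848260, 294063066070824960, 35569317763922670

i=26: T(26,14)=114485073343744260+14·25958110360896000=477898618396288260 | T(26,15)=25958110360896000+15·4299394655347200=90449030191104000 | T(26,16)=4299394655347200+16·526655161695960=12725877242482560 | T(26,17)=526655161695960+17·48063331393110=1343731795378830
i=27: T(27,15)=477898618396288260+15·90449030191104000=1834634071262848260 | T(27,16)=90449030191104000+16·12725877242482560=294063066070824960 | T(27,17)=12725877242482560+17·1343731795378830=35569317763922670
Read S(27,15) = 1834634071262848260, S(27,16) = 294063066070824960, S(27,17) = 35569317763922670.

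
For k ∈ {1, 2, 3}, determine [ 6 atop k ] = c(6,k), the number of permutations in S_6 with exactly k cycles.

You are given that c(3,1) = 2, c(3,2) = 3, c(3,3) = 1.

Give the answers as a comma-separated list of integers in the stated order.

@4  (4,1):2·3+0→6, (4,2):3·3+2→11, (4,3):1·3+3→6
@5  (5,1):6·4+0→24, (5,2):11·4+6→50, (5,3):6·4+11→35
@6  (6,1):24·5+0→120, (6,2):50·5+24→274, (6,3):35·5+50→225
Read c(6,1) = 120, c(6,2) = 274, c(6,3) = 225.

120, 274, 225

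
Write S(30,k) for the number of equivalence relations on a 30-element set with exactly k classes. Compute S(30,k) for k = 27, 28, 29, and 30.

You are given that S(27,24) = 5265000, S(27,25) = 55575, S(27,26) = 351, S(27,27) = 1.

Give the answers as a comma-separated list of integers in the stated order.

@28  (28,25):55575·25+5265000→6654375, (28,26):351·26+55575→64701, (28,27):1·27+351→378, (28,28):0·28+1→1
@29  (29,26):64701·26+6654375→8336601, (29,27):378·27+64701→74907, (29,28):1·28+378→406, (29,29):0·29+1→1
@30  (30,27):74907·27+8336601→10359090, (30,28):406·28+74907→86275, (30,29):1·29+406→435, (30,30):0·30+1→1
Read S(30,27) = 10359090, S(30,28) = 86275, S(30,29) = 435, S(30,30) = 1.

10359090, 86275, 435, 1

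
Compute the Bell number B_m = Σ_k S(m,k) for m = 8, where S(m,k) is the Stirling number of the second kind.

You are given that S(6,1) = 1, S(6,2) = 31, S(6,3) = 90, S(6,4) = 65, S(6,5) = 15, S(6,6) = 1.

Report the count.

4140

row 7: T[7][1]=1·1+0=1  T[7][2]=2·31+1=63  T[7][3]=3·90+31=301  T[7][4]=4·65+90=350  T[7][5]=5·15+65=140  T[7][6]=6·1+15=21  T[7][7]=7·0+1=1
row 8: T[8][1]=1·1+0=1  T[8][2]=2·63+1=127  T[8][3]=3·301+63=966  T[8][4]=4·350+301=1701  T[8][5]=5·140+350=1050  T[8][6]=6·21+140=266  T[8][7]=7·1+21=28  T[8][8]=8·0+1=1
B_8 = ΣS(8,k) = 1+127+966+1701+1050+266+28+1 = 4140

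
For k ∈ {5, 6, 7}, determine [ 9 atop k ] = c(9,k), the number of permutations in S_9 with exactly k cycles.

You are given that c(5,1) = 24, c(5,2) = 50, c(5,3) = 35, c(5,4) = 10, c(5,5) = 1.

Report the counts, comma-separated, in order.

row 6: T[6][2]=5·50+24=274  T[6][3]=5·35+50=225  T[6][4]=5·10+35=85  T[6][5]=5·1+10=15  T[6][6]=5·0+1=1
row 7: T[7][3]=6·225+274=1624  T[7][4]=6·85+225=735  T[7][5]=6·15+85=175  T[7][6]=6·1+15=21  T[7][7]=6·0+1=1
row 8: T[8][4]=7·735+1624=6769  T[8][5]=7·175+735=1960  T[8][6]=7·21+175=322  T[8][7]=7·1+21=28
row 9: T[9][5]=8·1960+6769=22449  T[9][6]=8·322+1960=4536  T[9][7]=8·28+322=546
Read c(9,5) = 22449, c(9,6) = 4536, c(9,7) = 546.

22449, 4536, 546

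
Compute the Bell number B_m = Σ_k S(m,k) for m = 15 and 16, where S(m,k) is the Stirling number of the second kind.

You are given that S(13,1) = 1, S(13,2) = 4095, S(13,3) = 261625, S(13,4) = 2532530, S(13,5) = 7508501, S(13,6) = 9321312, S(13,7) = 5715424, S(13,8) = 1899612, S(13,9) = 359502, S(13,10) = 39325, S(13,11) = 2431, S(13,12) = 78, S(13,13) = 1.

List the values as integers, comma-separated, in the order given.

1382958545, 10480142147

@14  (14,1):1·1+0→1, (14,2):4095·2+1→8191, (14,3):261625·3+4095→788970, (14,4):2532530·4+261625→10391745, (14,5):7508501·5+2532530→40075035, (14,6):9321312·6+7508501→63436373, (14,7):5715424·7+9321312→49329280, (14,8):1899612·8+5715424→20912320, (14,9):359502·9+1899612→5135130, (14,10):39325·10+359502→752752, (14,11):2431·11+39325→66066, (14,12):78·12+2431→3367, (14,13):1·13+78→91, (14,14):0·14+1→1
@15  (15,1):1·1+0→1, (15,2):8191·2+1→16383, (15,3):788970·3+8191→2375101, (15,4):10391745·4+788970→42355950, (15,5):40075035·5+10391745→210766920, (15,6):63436373·6+40075035→420693273, (15,7):49329280·7+63436373→408741333, (15,8):20912320·8+49329280→216627840, (15,9):5135130·9+20912320→67128490, (15,10):752752·10+5135130→12662650, (15,11):66066·11+752752→1479478, (15,12):3367·12+66066→106470, (15,13):91·13+3367→4550, (15,14):1·14+91→105, (15,15):0·15+1→1
@16  (16,1):1·1+0→1, (16,2):16383·2+1→32767, (16,3):2375101·3+16383→7141686, (16,4):42355950·4+2375101→171798901, (16,5):210766920·5+42355950→1096190550, (16,6):420693273·6+210766920→2734926558, (16,7):408741333·7+420693273→3281882604, (16,8):216627840·8+408741333→2141764053, (16,9):67128490·9+216627840→820784250, (16,10):12662650·10+67128490→193754990, (16,11):1479478·11+12662650→28936908, (16,12):106470·12+1479478→2757118, (16,13):4550·13+106470→165620, (16,14):105·14+4550→6020, (16,15):1·15+105→120, (16,16):0·16+1→1
B_15 = ΣS(15,k) = 1+16383+2375101+42355950+210766920+420693273+408741333+216627840+67128490+12662650+1479478+106470+4550+105+1 = 1382958545
B_16 = ΣS(16,k) = 1+32767+7141686+171798901+1096190550+2734926558+3281882604+2141764053+820784250+193754990+28936908+2757118+165620+6020+120+1 = 10480142147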